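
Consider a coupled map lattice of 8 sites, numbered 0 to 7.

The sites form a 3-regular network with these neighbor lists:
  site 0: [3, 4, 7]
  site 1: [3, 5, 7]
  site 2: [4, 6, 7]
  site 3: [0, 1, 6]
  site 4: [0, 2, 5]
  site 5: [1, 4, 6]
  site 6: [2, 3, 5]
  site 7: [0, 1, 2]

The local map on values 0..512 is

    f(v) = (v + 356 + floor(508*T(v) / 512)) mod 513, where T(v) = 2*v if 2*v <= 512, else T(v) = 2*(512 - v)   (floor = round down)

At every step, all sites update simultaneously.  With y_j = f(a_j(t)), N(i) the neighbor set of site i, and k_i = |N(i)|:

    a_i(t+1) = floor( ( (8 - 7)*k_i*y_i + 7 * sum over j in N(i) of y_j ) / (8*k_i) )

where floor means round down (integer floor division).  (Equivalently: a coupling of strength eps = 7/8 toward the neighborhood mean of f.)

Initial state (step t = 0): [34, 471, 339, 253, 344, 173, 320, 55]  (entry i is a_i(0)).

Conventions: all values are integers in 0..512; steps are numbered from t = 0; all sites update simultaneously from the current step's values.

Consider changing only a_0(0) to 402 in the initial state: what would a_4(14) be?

Answer: a_4(14) = 424
Key observation: This trace re-runs the system from the modified initial state.

Derivation:
t=0: [402, 471, 339, 253, 344, 173, 320, 55]
t=1: [86, 180, 14, 269, 244, 171, 136, 254]
t=2: [78, 199, 164, 222, 254, 244, 273, 266]
t=3: [206, 243, 114, 234, 146, 182, 270, 256]
t=4: [173, 155, 154, 176, 334, 168, 184, 214]
t=5: [297, 386, 297, 354, 295, 251, 344, 341]
t=6: [174, 234, 27, 220, 60, 167, 188, 171]
t=7: [300, 351, 281, 293, 334, 175, 422, 285]
t=8: [46, 142, 161, 150, 143, 179, 198, 42]
t=9: [364, 368, 385, 383, 381, 329, 342, 375]
t=10: [486, 351, 346, 353, 352, 290, 287, 491]
t=11: [455, 275, 277, 193, 193, 175, 175, 159]
t=12: [387, 330, 329, 300, 299, 295, 295, 202]
t=13: [219, 163, 163, 167, 168, 43, 43, 207]
t=14: [395, 415, 416, 424, 424, 397, 397, 394]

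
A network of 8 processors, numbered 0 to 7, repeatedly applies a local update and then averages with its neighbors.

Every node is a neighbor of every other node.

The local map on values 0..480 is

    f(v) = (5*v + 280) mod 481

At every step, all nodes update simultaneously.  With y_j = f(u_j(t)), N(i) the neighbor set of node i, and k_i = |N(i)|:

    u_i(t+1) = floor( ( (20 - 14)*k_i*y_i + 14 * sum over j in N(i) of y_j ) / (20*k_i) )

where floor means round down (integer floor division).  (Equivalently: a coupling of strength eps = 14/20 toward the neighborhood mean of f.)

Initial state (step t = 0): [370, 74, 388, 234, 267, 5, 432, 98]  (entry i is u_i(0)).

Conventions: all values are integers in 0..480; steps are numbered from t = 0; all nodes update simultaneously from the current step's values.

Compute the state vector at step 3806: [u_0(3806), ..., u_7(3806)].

Answer: [321, 313, 338, 280, 314, 339, 285, 336]
Key observation: The state at step 22, [321, 313, 338, 280, 314, 339, 285, 336], reappears at step 30: the system is in a cycle of period 8 from step 22 on.  Therefore the state at step 3806 equals the state at step 22 + ((3806 - 22) mod 8) = 22, which is [321, 313, 338, 280, 314, 339, 285, 336].

Derivation:
t=0: [370, 74, 388, 234, 267, 5, 432, 98]
t=1: [189, 181, 207, 149, 182, 208, 154, 205]
t=2: [244, 236, 262, 204, 237, 263, 209, 260]
t=3: [134, 126, 152, 190, 127, 153, 195, 150]
t=4: [306, 298, 227, 265, 299, 228, 270, 225]
t=5: [346, 338, 363, 305, 339, 364, 310, 361]
t=6: [161, 153, 178, 216, 154, 179, 221, 176]
t=7: [198, 190, 215, 253, 191, 216, 258, 213]
t=8: [286, 278, 303, 245, 279, 304, 250, 301]
t=9: [246, 238, 263, 205, 239, 264, 210, 261]
t=10: [142, 134, 159, 197, 135, 160, 202, 157]
t=11: [199, 287, 216, 254, 288, 217, 259, 214]
t=12: [291, 283, 308, 250, 284, 309, 255, 306]
t=13: [271, 263, 288, 230, 264, 289, 235, 286]
t=14: [219, 211, 236, 274, 212, 237, 183, 234]
t=15: [247, 239, 168, 206, 240, 169, 211, 166]
t=16: [147, 139, 164, 202, 140, 165, 207, 162]
t=17: [128, 120, 145, 183, 121, 146, 188, 143]
t=18: [273, 265, 194, 232, 266, 195, 237, 192]
t=19: [229, 221, 246, 284, 222, 247, 193, 244]
t=20: [297, 289, 218, 256, 290, 219, 261, 216]
t=21: [301, 293, 318, 260, 294, 319, 265, 316]
t=22: [321, 313, 338, 280, 314, 339, 285, 336]
t=23: [276, 268, 197, 235, 269, 198, 240, 195]
t=24: [196, 188, 213, 155, 189, 214, 160, 211]
t=25: [277, 269, 294, 236, 270, 295, 241, 292]
t=26: [201, 193, 218, 160, 194, 219, 165, 216]
t=27: [302, 294, 319, 261, 295, 320, 266, 317]
t=28: [326, 318, 343, 285, 319, 344, 290, 341]
t=29: [301, 293, 222, 260, 294, 223, 265, 220]
t=30: [321, 313, 338, 280, 314, 339, 285, 336]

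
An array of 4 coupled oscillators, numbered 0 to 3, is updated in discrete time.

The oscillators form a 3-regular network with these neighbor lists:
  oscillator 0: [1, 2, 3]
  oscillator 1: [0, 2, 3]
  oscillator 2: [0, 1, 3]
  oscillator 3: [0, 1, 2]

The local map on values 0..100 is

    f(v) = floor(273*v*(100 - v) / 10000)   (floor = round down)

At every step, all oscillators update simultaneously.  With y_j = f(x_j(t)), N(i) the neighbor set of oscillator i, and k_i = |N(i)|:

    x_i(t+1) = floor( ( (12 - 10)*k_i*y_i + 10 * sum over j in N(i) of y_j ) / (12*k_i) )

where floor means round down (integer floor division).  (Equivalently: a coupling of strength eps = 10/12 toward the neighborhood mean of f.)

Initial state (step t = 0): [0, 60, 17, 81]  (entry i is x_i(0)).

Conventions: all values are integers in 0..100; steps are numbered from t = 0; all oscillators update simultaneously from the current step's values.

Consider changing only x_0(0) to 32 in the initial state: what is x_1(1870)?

Answer: x_1(1870) = 64
Key observation: The state at step 6, [64, 64, 64, 64], reappears at step 8: the system is in a cycle of period 2 from step 6 on.  Therefore the state at step 1870 equals the state at step 6 + ((1870 - 6) mod 2) = 6, which is [64, 64, 64, 64].

Derivation:
t=0: [32, 60, 17, 81]
t=1: [50, 49, 52, 52]
t=2: [68, 68, 68, 68]
t=3: [59, 59, 59, 59]
t=4: [66, 66, 66, 66]
t=5: [61, 61, 61, 61]
t=6: [64, 64, 64, 64]
t=7: [62, 62, 62, 62]
t=8: [64, 64, 64, 64]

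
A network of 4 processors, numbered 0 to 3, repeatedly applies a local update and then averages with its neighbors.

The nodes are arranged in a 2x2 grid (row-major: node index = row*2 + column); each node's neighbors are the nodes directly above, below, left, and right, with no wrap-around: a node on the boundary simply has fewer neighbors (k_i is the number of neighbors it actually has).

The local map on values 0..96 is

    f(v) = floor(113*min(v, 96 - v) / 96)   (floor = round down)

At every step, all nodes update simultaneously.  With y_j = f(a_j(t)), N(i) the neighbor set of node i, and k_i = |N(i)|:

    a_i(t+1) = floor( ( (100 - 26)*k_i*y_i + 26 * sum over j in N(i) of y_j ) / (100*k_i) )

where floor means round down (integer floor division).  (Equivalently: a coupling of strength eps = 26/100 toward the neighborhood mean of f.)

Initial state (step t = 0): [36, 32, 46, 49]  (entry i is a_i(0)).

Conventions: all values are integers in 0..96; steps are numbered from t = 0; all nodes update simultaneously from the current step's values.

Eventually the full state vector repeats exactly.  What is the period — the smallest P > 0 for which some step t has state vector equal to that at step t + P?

Answer: 4
Key observation: The state at step 7, [55, 55, 55, 55], reappears at step 11 — and no state repeats earlier — so the cycle the system enters has period 4.

Derivation:
t=0: [36, 32, 46, 49]
t=1: [42, 39, 52, 52]
t=2: [48, 46, 50, 50]
t=3: [55, 54, 54, 54]
t=4: [48, 48, 48, 49]
t=5: [56, 55, 55, 55]
t=6: [47, 47, 47, 48]
t=7: [55, 55, 55, 55]
t=8: [48, 48, 48, 48]
t=9: [56, 56, 56, 56]
t=10: [47, 47, 47, 47]
t=11: [55, 55, 55, 55]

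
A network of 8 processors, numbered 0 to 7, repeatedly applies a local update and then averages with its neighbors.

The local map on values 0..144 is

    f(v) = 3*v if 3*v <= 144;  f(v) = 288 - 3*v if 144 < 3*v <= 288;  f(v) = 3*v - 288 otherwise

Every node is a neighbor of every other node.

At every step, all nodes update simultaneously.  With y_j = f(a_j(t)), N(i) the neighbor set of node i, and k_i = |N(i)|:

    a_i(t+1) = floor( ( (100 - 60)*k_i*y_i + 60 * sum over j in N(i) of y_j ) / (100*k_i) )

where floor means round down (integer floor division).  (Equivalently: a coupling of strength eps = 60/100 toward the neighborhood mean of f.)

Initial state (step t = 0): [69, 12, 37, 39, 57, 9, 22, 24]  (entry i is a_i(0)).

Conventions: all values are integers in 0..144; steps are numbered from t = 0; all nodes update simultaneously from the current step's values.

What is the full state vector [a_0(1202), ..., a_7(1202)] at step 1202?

Answer: [108, 109, 108, 107, 107, 111, 109, 108]
Key observation: The state at step 30, [108, 109, 108, 107, 107, 111, 109, 108], reappears at step 32: the system is in a cycle of period 2 from step 30 on.  Therefore the state at step 1202 equals the state at step 30 + ((1202 - 30) mod 2) = 30, which is [108, 109, 108, 107, 107, 111, 109, 108].

Derivation:
t=0: [69, 12, 37, 39, 57, 9, 22, 24]
t=1: [79, 65, 88, 90, 90, 62, 74, 76]
t=2: [53, 66, 44, 42, 42, 69, 57, 55]
t=3: [119, 107, 120, 118, 118, 104, 115, 117]
t=4: [60, 48, 61, 59, 59, 46, 56, 58]
t=5: [115, 126, 114, 116, 116, 124, 119, 117]
t=6: [63, 74, 63, 64, 64, 72, 67, 65]
t=7: [91, 81, 91, 90, 90, 83, 88, 89]
t=8: [21, 30, 21, 22, 22, 28, 24, 23]
t=9: [68, 77, 68, 69, 69, 75, 71, 70]
t=10: [78, 69, 78, 77, 77, 71, 75, 76]
t=11: [59, 68, 59, 60, 60, 66, 62, 61]
t=12: [105, 96, 105, 104, 104, 98, 102, 103]
t=13: [21, 12, 21, 20, 20, 14, 18, 19]
t=14: [57, 48, 57, 56, 56, 50, 54, 55]
t=15: [122, 131, 122, 123, 123, 129, 125, 124]
t=16: [83, 92, 83, 84, 84, 90, 86, 85]
t=17: [33, 24, 33, 32, 32, 26, 30, 31]
t=18: [93, 84, 93, 92, 92, 86, 90, 91]
t=19: [14, 23, 14, 15, 15, 21, 17, 16]
t=20: [47, 56, 47, 48, 48, 54, 50, 49]
t=21: [138, 131, 138, 139, 139, 133, 137, 138]
t=22: [123, 116, 123, 124, 124, 118, 122, 123]
t=23: [78, 71, 78, 79, 79, 73, 77, 78]
t=24: [56, 63, 56, 55, 55, 61, 57, 56]
t=25: [117, 110, 117, 118, 118, 112, 116, 117]
t=26: [60, 53, 60, 61, 61, 55, 59, 60]
t=27: [110, 117, 110, 109, 109, 115, 111, 110]
t=28: [44, 51, 44, 43, 43, 49, 45, 44]
t=29: [132, 133, 132, 131, 131, 135, 133, 132]
t=30: [108, 109, 108, 107, 107, 111, 109, 108]
t=31: [36, 37, 36, 35, 35, 39, 37, 36]
t=32: [108, 109, 108, 107, 107, 111, 109, 108]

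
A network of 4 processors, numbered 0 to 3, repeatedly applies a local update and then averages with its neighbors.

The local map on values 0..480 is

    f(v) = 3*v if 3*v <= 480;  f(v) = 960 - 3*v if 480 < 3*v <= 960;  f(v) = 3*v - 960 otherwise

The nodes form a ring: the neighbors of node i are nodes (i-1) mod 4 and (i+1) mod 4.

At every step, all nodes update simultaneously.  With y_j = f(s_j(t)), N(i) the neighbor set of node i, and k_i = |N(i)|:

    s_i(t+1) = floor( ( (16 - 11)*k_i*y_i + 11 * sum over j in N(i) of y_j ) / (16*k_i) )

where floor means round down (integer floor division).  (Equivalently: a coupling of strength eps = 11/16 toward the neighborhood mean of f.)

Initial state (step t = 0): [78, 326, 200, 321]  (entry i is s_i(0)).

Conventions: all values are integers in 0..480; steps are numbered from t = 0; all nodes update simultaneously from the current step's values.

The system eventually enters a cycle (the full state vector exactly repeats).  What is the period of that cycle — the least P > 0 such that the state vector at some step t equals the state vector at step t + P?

Answer: 20
Key observation: The state at step 76, [328, 361, 328, 361], reappears at step 96 — and no state repeats earlier — so the cycle the system enters has period 20.

Derivation:
t=0: [78, 326, 200, 321]
t=1: [80, 209, 119, 205]
t=2: [308, 309, 344, 313]
t=3: [29, 47, 41, 43]
t=4: [120, 116, 131, 112]
t=5: [347, 367, 357, 363]
t=6: [118, 110, 127, 106]
t=7: [333, 355, 341, 352]
t=8: [81, 67, 88, 65]
t=9: [212, 237, 218, 235]
t=10: [274, 294, 268, 296]
t=11: [94, 125, 100, 123]
t=12: [343, 317, 349, 315]
t=13: [29, 56, 35, 58]
t=14: [144, 118, 150, 120]
t=15: [380, 413, 386, 415]
t=16: [250, 217, 255, 219]
t=17: [276, 235, 271, 233]
t=18: [218, 175, 223, 177]
t=19: [392, 341, 387, 339]
t=20: [108, 163, 104, 161]
t=21: [427, 365, 423, 367]
t=22: [195, 258, 191, 260]
t=23: [243, 320, 246, 318]
t=24: [74, 155, 71, 157]
t=25: [391, 294, 388, 296]
t=26: [118, 167, 115, 165]
t=27: [428, 383, 425, 385]
t=28: [233, 278, 230, 280]
t=29: [166, 221, 168, 220]
t=30: [349, 408, 347, 409]
t=31: [209, 140, 207, 141]
t=32: [393, 362, 395, 363]
t=33: [156, 192, 157, 192]
t=34: [410, 442, 411, 442]
t=35: [336, 301, 336, 301]
t=36: [54, 50, 54, 50]
t=37: [153, 158, 153, 158]
t=38: [469, 463, 469, 463]
t=39: [434, 441, 434, 441]
t=40: [356, 348, 356, 348]
t=41: [91, 100, 91, 100]
t=42: [291, 281, 291, 281]
t=43: [107, 96, 107, 96]
t=44: [298, 310, 298, 310]
t=45: [41, 54, 41, 54]
t=46: [149, 135, 149, 135]
t=47: [418, 433, 418, 433]
t=48: [324, 308, 324, 308]
t=49: [28, 19, 28, 19]
t=50: [65, 75, 65, 75]
t=51: [215, 204, 215, 204]
t=52: [337, 325, 337, 325]
t=53: [26, 39, 26, 39]
t=54: [104, 90, 104, 90]
t=55: [283, 298, 283, 298]
t=56: [80, 96, 80, 96]
t=57: [273, 255, 273, 255]
t=58: [178, 157, 178, 157]
t=59: [456, 440, 456, 440]
t=60: [375, 393, 375, 393]
t=61: [202, 181, 202, 181]
t=62: [397, 373, 397, 373]
t=63: [181, 208, 181, 208]
t=64: [361, 391, 361, 391]
t=65: [184, 151, 184, 151]
t=66: [438, 422, 438, 422]
t=67: [321, 339, 321, 339]
t=68: [40, 19, 40, 19]
t=69: [76, 100, 76, 100]
t=70: [277, 250, 277, 250]
t=71: [184, 154, 184, 154]
t=72: [445, 424, 445, 424]
t=73: [331, 355, 331, 355]
t=74: [82, 55, 82, 55]
t=75: [190, 220, 190, 220]
t=76: [328, 361, 328, 361]
t=77: [92, 54, 92, 54]
t=78: [197, 240, 197, 240]
t=79: [280, 328, 280, 328]
t=80: [54, 90, 54, 90]
t=81: [236, 195, 236, 195]
t=82: [336, 290, 336, 290]
t=83: [76, 61, 76, 61]
t=84: [197, 213, 197, 213]
t=85: [336, 354, 336, 354]
t=86: [85, 64, 85, 64]
t=87: [211, 235, 211, 235]
t=88: [277, 304, 277, 304]
t=89: [73, 103, 73, 103]
t=90: [280, 247, 280, 247]
t=91: [188, 150, 188, 150]
t=92: [433, 412, 433, 412]
t=93: [295, 319, 295, 319]
t=94: [25, 52, 25, 52]
t=95: [130, 100, 130, 100]
t=96: [328, 361, 328, 361]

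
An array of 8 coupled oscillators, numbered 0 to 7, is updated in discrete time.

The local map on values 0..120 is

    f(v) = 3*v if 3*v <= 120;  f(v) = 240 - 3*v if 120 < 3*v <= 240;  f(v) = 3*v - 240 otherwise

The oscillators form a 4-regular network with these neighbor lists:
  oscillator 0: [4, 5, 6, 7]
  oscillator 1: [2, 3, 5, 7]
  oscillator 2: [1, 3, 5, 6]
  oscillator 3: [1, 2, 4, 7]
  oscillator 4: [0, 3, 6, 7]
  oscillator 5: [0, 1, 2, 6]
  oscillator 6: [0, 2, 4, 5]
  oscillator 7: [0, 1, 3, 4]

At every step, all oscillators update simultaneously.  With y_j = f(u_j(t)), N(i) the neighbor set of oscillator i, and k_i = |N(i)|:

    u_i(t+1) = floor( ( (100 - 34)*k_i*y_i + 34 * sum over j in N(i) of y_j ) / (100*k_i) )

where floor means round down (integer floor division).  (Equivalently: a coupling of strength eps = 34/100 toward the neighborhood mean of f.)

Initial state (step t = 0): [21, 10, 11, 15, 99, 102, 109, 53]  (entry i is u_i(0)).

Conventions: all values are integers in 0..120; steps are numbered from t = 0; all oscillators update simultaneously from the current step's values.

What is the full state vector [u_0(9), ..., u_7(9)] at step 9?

Answer: [40, 62, 80, 95, 68, 53, 69, 39]

Derivation:
t=0: [21, 10, 11, 15, 99, 102, 109, 53]
t=1: [66, 38, 41, 46, 61, 61, 76, 70]
t=2: [40, 101, 101, 94, 53, 61, 31, 46]
t=3: [107, 64, 63, 53, 83, 66, 88, 93]
t=4: [63, 49, 50, 65, 25, 45, 31, 44]
t=5: [66, 90, 87, 60, 74, 97, 88, 93]
t=6: [38, 34, 27, 48, 25, 43, 27, 38]
t=7: [107, 101, 86, 94, 83, 105, 85, 108]
t=8: [69, 60, 28, 42, 24, 64, 25, 72]
t=9: [40, 62, 80, 95, 68, 53, 69, 39]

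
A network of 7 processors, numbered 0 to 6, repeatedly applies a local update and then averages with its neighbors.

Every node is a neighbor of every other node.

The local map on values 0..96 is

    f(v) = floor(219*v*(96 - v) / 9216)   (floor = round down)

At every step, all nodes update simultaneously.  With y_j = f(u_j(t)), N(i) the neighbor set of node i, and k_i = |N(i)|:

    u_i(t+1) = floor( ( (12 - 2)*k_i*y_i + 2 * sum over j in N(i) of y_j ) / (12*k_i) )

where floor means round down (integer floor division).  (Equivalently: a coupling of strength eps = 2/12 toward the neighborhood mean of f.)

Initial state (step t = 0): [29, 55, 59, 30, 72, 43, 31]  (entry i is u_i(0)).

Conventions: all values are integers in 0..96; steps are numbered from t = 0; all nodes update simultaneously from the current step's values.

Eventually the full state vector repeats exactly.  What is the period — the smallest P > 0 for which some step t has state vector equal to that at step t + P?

Simulating step by step:
t=0: [29, 55, 59, 30, 72, 43, 31]
t=1: [46, 52, 50, 47, 42, 52, 47]
t=2: [53, 53, 53, 53, 53, 53, 53]
t=3: [54, 54, 54, 54, 54, 54, 54]
t=4: [53, 53, 53, 53, 53, 53, 53]

Answer: 2
Key observation: The state at step 2, [53, 53, 53, 53, 53, 53, 53], reappears at step 4 — and no state repeats earlier — so the cycle the system enters has period 2.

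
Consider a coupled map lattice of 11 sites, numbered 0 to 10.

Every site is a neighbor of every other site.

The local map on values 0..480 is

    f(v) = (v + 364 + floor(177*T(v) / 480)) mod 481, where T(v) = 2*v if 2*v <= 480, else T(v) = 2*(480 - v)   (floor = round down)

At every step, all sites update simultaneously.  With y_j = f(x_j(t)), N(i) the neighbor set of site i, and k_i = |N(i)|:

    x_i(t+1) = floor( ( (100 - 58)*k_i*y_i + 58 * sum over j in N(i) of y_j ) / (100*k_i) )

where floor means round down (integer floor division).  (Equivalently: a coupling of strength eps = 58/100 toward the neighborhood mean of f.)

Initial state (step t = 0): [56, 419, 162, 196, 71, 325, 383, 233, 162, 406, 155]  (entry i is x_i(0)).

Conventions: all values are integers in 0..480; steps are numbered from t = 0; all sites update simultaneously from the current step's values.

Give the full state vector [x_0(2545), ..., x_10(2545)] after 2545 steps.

Answer: [321, 321, 321, 321, 321, 321, 321, 321, 321, 321, 321]
Key observation: The state at step 6, [321, 321, 321, 321, 321, 321, 321, 321, 321, 321, 321], reappears at step 7: the system is in a cycle of period 1 from step 6 on.  Therefore the state at step 2545 equals the state at step 6 + ((2545 - 6) mod 1) = 6, which is [321, 321, 321, 321, 321, 321, 321, 321, 321, 321, 321].

Derivation:
t=0: [56, 419, 162, 196, 71, 325, 383, 233, 162, 406, 155]
t=1: [329, 287, 222, 243, 164, 279, 284, 266, 222, 286, 217]
t=2: [298, 294, 278, 290, 242, 294, 294, 292, 278, 294, 276]
t=3: [312, 312, 310, 311, 307, 312, 312, 311, 310, 312, 310]
t=4: [317, 317, 317, 317, 317, 317, 317, 317, 317, 317, 317]
t=5: [320, 320, 320, 320, 320, 320, 320, 320, 320, 320, 320]
t=6: [321, 321, 321, 321, 321, 321, 321, 321, 321, 321, 321]
t=7: [321, 321, 321, 321, 321, 321, 321, 321, 321, 321, 321]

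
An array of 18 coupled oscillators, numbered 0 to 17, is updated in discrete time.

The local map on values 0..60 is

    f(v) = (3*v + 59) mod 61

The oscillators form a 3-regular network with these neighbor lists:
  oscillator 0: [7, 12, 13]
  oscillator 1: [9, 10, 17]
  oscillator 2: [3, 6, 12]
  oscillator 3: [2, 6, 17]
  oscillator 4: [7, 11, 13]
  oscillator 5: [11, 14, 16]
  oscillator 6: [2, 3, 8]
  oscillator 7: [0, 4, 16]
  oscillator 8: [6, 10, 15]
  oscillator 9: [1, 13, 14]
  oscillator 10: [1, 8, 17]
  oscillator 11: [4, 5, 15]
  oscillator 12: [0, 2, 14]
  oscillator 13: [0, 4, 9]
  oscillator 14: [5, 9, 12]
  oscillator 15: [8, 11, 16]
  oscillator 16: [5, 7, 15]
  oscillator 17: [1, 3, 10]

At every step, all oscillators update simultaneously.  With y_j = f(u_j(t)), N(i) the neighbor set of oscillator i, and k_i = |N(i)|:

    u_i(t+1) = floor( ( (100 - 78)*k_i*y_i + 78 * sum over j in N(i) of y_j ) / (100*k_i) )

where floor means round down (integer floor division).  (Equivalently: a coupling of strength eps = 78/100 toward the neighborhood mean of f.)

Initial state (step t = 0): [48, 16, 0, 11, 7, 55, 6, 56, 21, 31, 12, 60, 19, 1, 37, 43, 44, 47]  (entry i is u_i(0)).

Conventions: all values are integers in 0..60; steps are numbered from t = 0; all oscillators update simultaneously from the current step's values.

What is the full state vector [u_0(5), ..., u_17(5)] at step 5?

Answer: [32, 25, 38, 32, 34, 27, 24, 34, 24, 12, 21, 41, 36, 29, 28, 22, 24, 34]

Derivation:
t=0: [48, 16, 0, 11, 7, 55, 6, 56, 21, 31, 12, 60, 19, 1, 37, 43, 44, 47]
t=1: [30, 31, 39, 30, 30, 38, 26, 21, 14, 31, 23, 29, 45, 18, 43, 17, 25, 32]
t=2: [22, 24, 25, 32, 25, 21, 34, 17, 27, 29, 28, 38, 24, 33, 25, 30, 28, 23]
t=3: [25, 15, 23, 22, 38, 21, 24, 20, 26, 20, 13, 21, 9, 18, 11, 29, 24, 17]
t=4: [37, 46, 10, 17, 39, 10, 8, 31, 21, 45, 35, 19, 18, 42, 28, 11, 23, 32]
t=5: [32, 25, 38, 32, 34, 27, 24, 34, 24, 12, 21, 41, 36, 29, 28, 22, 24, 34]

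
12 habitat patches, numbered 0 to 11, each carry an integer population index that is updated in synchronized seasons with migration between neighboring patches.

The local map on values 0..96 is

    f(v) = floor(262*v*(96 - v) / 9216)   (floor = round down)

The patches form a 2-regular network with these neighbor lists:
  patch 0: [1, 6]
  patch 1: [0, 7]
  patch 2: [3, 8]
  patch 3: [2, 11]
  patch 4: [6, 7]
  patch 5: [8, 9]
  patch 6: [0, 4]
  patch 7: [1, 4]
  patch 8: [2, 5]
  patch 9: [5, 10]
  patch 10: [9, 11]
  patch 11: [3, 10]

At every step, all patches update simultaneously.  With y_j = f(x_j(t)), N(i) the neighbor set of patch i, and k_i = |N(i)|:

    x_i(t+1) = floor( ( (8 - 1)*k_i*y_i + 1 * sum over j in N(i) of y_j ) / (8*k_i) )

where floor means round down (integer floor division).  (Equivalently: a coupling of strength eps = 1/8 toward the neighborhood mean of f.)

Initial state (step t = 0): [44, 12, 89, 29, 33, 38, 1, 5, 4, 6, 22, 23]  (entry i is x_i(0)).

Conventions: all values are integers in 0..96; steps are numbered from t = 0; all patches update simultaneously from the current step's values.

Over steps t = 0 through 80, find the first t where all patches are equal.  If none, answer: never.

Answer: never
Key observation: The state at step 7 reappears at step 9 — the system is in a cycle of period 2 from step 7 on.  No step 0..9 is synchronized, and the cycle repeats forever, so no step up to 80 (or ever) has all patches equal.

Derivation:
t=0: [44, 12, 89, 29, 33, 38, 1, 5, 4, 6, 22, 23]  (not all equal)
t=1: [58, 29, 18, 52, 52, 55, 9, 15, 13, 19, 44, 47]  (not all equal)
t=2: [59, 54, 40, 63, 60, 60, 27, 37, 32, 43, 63, 65]  (not all equal)
t=3: [61, 63, 62, 59, 60, 61, 53, 62, 58, 63, 59, 57]  (not all equal)
t=4: [60, 59, 59, 61, 61, 60, 63, 59, 61, 59, 61, 62]  (not all equal)
t=5: [60, 61, 61, 60, 60, 61, 59, 61, 60, 61, 60, 59]  (not all equal)
t=6: [61, 60, 60, 61, 61, 60, 61, 60, 60, 60, 61, 61]  (not all equal)
t=7: [60, 60, 60, 60, 60, 61, 60, 60, 61, 60, 60, 60]  (not all equal)
t=8: [61, 61, 60, 61, 61, 60, 61, 61, 60, 60, 61, 61]  (not all equal)
t=9: [60, 60, 60, 60, 60, 61, 60, 60, 61, 60, 60, 60]  (not all equal)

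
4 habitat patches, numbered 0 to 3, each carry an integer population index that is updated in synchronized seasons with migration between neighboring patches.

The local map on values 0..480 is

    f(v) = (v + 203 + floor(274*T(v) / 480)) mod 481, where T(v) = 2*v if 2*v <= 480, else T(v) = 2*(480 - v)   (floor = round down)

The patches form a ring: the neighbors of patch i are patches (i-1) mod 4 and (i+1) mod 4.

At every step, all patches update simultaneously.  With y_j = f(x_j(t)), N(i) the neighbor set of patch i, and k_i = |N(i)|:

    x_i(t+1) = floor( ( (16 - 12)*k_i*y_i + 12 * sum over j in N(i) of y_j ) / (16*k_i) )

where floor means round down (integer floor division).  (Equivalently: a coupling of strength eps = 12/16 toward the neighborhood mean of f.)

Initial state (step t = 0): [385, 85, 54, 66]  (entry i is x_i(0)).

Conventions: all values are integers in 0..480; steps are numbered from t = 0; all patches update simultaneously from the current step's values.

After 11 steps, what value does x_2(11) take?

Answer: x_2(11) = 303

Derivation:
t=0: [385, 85, 54, 66]
t=1: [327, 296, 352, 285]
t=2: [227, 223, 226, 223]
t=3: [201, 205, 200, 205]
t=4: [158, 153, 158, 153]
t=5: [51, 57, 51, 57]
t=6: [321, 315, 321, 315]
t=7: [224, 224, 224, 224]
t=8: [201, 201, 201, 201]
t=9: [152, 152, 152, 152]
t=10: [47, 47, 47, 47]
t=11: [303, 303, 303, 303]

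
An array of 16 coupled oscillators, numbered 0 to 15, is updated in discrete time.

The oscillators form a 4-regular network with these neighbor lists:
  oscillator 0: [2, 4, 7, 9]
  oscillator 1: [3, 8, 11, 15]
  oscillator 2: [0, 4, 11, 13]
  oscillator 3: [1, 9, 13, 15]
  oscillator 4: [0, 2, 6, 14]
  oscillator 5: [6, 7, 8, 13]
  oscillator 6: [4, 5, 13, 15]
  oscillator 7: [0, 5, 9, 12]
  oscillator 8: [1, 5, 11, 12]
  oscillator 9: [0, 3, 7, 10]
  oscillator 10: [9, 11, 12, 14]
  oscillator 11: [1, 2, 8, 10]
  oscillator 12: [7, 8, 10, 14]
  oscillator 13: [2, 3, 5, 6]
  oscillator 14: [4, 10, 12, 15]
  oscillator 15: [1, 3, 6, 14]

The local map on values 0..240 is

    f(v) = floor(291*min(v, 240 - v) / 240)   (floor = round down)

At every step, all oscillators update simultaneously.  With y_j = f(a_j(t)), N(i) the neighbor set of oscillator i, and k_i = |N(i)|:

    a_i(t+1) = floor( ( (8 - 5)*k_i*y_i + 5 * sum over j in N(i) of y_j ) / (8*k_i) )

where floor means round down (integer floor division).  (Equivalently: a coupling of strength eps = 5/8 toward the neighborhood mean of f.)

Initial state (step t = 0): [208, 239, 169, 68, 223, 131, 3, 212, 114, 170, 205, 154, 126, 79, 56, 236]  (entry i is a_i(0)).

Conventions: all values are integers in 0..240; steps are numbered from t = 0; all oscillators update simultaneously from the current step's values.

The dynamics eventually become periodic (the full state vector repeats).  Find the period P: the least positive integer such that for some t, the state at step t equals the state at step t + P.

Simulating step by step:
t=0: [208, 239, 169, 68, 223, 131, 3, 212, 114, 170, 205, 154, 126, 79, 56, 236]
t=1: [49, 51, 72, 59, 37, 91, 40, 73, 110, 61, 77, 80, 95, 82, 57, 25]
t=2: [67, 74, 79, 67, 57, 98, 62, 88, 109, 75, 90, 94, 102, 86, 69, 50]
t=3: [86, 93, 92, 83, 78, 109, 82, 104, 118, 92, 104, 108, 113, 96, 87, 73]
t=4: [108, 114, 111, 104, 100, 125, 104, 122, 133, 112, 122, 125, 129, 112, 108, 98]
t=5: [132, 131, 132, 129, 126, 135, 127, 137, 134, 135, 137, 137, 135, 132, 129, 125]
t=6: [129, 131, 130, 132, 134, 128, 134, 126, 127, 127, 126, 126, 127, 131, 132, 136]
t=7: [134, 132, 133, 131, 130, 134, 129, 136, 136, 135, 136, 136, 136, 131, 131, 128]
t=8: [128, 129, 129, 131, 131, 128, 132, 126, 126, 127, 127, 127, 126, 131, 130, 133]
t=9: [135, 134, 134, 132, 132, 134, 131, 136, 136, 136, 136, 136, 137, 132, 133, 131]
t=10: [127, 128, 128, 129, 129, 128, 130, 126, 126, 126, 126, 126, 125, 129, 128, 130]
t=11: [136, 135, 135, 134, 134, 135, 133, 137, 137, 137, 137, 137, 137, 134, 135, 133]
t=12: [125, 126, 126, 127, 127, 126, 128, 124, 124, 124, 124, 124, 124, 127, 126, 128]
t=13: [138, 138, 138, 137, 137, 138, 136, 139, 139, 139, 139, 139, 139, 137, 138, 136]
t=14: [122, 123, 123, 123, 123, 123, 124, 122, 122, 122, 122, 122, 122, 124, 123, 124]
t=15: [142, 141, 141, 141, 141, 141, 140, 142, 142, 142, 142, 142, 142, 140, 141, 140]
t=16: [118, 119, 119, 120, 119, 119, 120, 118, 118, 118, 118, 118, 118, 120, 119, 120]
t=17: [143, 144, 143, 144, 144, 144, 144, 143, 143, 143, 143, 143, 143, 144, 143, 144]
t=18: [116, 116, 116, 116, 116, 116, 116, 116, 116, 116, 117, 116, 117, 116, 116, 116]
t=19: [140, 140, 140, 140, 140, 140, 140, 140, 140, 140, 140, 140, 140, 140, 140, 140]
t=20: [121, 121, 121, 121, 121, 121, 121, 121, 121, 121, 121, 121, 121, 121, 121, 121]
t=21: [144, 144, 144, 144, 144, 144, 144, 144, 144, 144, 144, 144, 144, 144, 144, 144]
t=22: [116, 116, 116, 116, 116, 116, 116, 116, 116, 116, 116, 116, 116, 116, 116, 116]
t=23: [140, 140, 140, 140, 140, 140, 140, 140, 140, 140, 140, 140, 140, 140, 140, 140]

Answer: 4
Key observation: The state at step 19, [140, 140, 140, 140, 140, 140, 140, 140, 140, 140, 140, 140, 140, 140, 140, 140], reappears at step 23 — and no state repeats earlier — so the cycle the system enters has period 4.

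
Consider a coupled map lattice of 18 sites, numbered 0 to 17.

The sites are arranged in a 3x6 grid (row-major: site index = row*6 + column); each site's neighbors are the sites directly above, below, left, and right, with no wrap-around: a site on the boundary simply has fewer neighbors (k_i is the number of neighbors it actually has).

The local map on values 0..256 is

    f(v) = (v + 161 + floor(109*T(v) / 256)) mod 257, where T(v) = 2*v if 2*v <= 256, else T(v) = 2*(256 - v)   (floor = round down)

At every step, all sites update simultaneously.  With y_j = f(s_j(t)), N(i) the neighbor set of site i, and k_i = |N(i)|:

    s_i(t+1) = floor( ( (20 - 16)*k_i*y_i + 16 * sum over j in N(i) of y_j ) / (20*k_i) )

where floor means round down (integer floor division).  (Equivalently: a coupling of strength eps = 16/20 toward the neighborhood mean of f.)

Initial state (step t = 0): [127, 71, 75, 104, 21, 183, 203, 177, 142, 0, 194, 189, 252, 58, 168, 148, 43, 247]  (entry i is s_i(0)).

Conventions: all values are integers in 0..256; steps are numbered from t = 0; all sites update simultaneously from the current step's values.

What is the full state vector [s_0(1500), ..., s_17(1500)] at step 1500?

Simulating step by step:
t=0: [127, 71, 75, 104, 21, 183, 203, 177, 142, 0, 194, 189, 252, 58, 168, 148, 43, 247]
t=1: [102, 94, 81, 126, 145, 169, 149, 97, 128, 138, 180, 151, 97, 123, 108, 174, 168, 187]
t=2: [107, 76, 105, 117, 143, 144, 97, 115, 104, 143, 144, 147, 126, 97, 132, 133, 147, 145]
t=3: [71, 93, 88, 126, 136, 143, 111, 84, 118, 128, 143, 143, 93, 121, 113, 142, 142, 143]
t=4: [81, 57, 102, 120, 141, 142, 67, 98, 100, 137, 142, 143, 110, 91, 127, 134, 143, 143]
t=5: [25, 63, 78, 125, 138, 142, 70, 56, 109, 128, 142, 143, 61, 102, 108, 141, 142, 143]
t=6: [62, 73, 78, 115, 140, 142, 67, 51, 80, 133, 142, 143, 53, 52, 111, 131, 142, 143]
t=7: [30, 93, 64, 111, 135, 142, 78, 74, 121, 118, 142, 143, 11, 97, 73, 133, 142, 143]
t=8: [92, 89, 87, 98, 133, 142, 126, 75, 70, 128, 138, 143, 88, 86, 101, 109, 142, 143]
t=9: [96, 61, 62, 109, 126, 142, 75, 68, 74, 101, 142, 142, 93, 65, 71, 121, 132, 143]
t=10: [39, 37, 46, 86, 131, 140, 58, 30, 42, 101, 131, 143, 41, 42, 58, 96, 138, 142]
t=11: [142, 231, 190, 140, 120, 142, 184, 186, 160, 122, 131, 142, 146, 171, 150, 81, 125, 142]
t=12: [150, 149, 148, 136, 138, 136, 145, 149, 143, 122, 134, 142, 147, 145, 120, 119, 116, 139]
t=13: [143, 143, 143, 138, 141, 142, 143, 143, 137, 135, 134, 141, 143, 138, 134, 124, 132, 132]
t=14: [143, 143, 142, 142, 142, 142, 143, 142, 142, 140, 141, 141, 142, 142, 139, 139, 138, 141]
t=15: [143, 143, 143, 142, 142, 142, 143, 143, 142, 142, 142, 142, 143, 142, 142, 142, 142, 142]
t=16: [143, 143, 143, 143, 143, 143, 143, 143, 143, 143, 143, 143, 143, 143, 143, 143, 143, 143]
t=17: [143, 143, 143, 143, 143, 143, 143, 143, 143, 143, 143, 143, 143, 143, 143, 143, 143, 143]

Answer: [143, 143, 143, 143, 143, 143, 143, 143, 143, 143, 143, 143, 143, 143, 143, 143, 143, 143]
Key observation: The state at step 16, [143, 143, 143, 143, 143, 143, 143, 143, 143, 143, 143, 143, 143, 143, 143, 143, 143, 143], reappears at step 17: the system is in a cycle of period 1 from step 16 on.  Therefore the state at step 1500 equals the state at step 16 + ((1500 - 16) mod 1) = 16, which is [143, 143, 143, 143, 143, 143, 143, 143, 143, 143, 143, 143, 143, 143, 143, 143, 143, 143].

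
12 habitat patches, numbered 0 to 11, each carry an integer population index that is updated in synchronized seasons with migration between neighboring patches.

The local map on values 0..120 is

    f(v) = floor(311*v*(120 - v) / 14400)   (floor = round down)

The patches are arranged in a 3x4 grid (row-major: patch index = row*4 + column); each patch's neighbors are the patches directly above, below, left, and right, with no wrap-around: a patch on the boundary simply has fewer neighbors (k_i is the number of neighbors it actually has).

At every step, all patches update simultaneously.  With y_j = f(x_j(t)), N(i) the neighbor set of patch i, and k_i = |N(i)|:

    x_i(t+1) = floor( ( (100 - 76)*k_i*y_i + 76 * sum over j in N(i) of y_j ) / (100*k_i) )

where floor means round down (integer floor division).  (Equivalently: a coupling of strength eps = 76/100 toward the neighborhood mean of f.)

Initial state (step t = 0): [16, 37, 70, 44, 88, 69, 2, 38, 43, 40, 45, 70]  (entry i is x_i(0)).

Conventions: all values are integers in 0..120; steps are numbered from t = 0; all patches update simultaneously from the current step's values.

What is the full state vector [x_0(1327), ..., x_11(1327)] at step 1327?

Answer: [73, 73, 73, 73, 73, 73, 73, 73, 73, 73, 73, 73]
Key observation: The state at step 6, [74, 74, 74, 74, 74, 74, 74, 74, 74, 74, 74, 74], reappears at step 8: the system is in a cycle of period 2 from step 6 on.  Therefore the state at step 1327 equals the state at step 6 + ((1327 - 6) mod 2) = 7, which is [73, 73, 73, 73, 73, 73, 73, 73, 73, 73, 73, 73].

Derivation:
t=0: [16, 37, 70, 44, 88, 69, 2, 38, 43, 40, 45, 70]
t=1: [56, 62, 54, 71, 60, 56, 56, 54, 66, 72, 55, 70]
t=2: [77, 76, 76, 75, 76, 76, 76, 75, 75, 76, 75, 76]
t=3: [71, 71, 72, 72, 71, 72, 72, 72, 72, 72, 72, 72]
t=4: [75, 74, 74, 74, 74, 74, 74, 74, 74, 74, 74, 74]
t=5: [72, 72, 73, 73, 72, 73, 73, 73, 73, 73, 73, 73]
t=6: [74, 74, 74, 74, 74, 74, 74, 74, 74, 74, 74, 74]
t=7: [73, 73, 73, 73, 73, 73, 73, 73, 73, 73, 73, 73]
t=8: [74, 74, 74, 74, 74, 74, 74, 74, 74, 74, 74, 74]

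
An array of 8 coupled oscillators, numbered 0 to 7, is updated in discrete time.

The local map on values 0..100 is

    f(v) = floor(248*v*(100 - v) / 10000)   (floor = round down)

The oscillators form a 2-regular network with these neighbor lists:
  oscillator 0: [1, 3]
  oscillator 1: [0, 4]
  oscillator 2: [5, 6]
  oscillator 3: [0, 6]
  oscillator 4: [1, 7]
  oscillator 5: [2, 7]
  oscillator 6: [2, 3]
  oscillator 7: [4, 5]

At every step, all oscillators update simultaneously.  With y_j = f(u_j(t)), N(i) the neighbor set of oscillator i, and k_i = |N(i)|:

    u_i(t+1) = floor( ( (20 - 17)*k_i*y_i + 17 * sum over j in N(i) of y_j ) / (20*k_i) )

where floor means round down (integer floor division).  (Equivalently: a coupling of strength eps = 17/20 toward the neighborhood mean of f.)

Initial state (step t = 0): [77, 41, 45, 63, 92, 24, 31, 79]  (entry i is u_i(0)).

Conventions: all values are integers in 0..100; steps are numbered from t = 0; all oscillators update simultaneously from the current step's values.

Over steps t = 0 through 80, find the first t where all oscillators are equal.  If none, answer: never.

Answer: 5
Key observation: Synchronization is absorbing here: once all oscillators are equal they stay equal, and step 5 is the first all-equal step.

Derivation:
t=0: [77, 41, 45, 63, 92, 24, 31, 79]  (not all equal)
t=1: [55, 34, 50, 49, 45, 50, 58, 32]  (not all equal)
t=2: [58, 60, 61, 60, 55, 58, 61, 60]  (not all equal)
t=3: [59, 60, 58, 59, 59, 58, 58, 60]  (not all equal)
t=4: [59, 59, 60, 59, 59, 59, 59, 59]  (not all equal)
t=5: [59, 59, 59, 59, 59, 59, 59, 59]  (all equal)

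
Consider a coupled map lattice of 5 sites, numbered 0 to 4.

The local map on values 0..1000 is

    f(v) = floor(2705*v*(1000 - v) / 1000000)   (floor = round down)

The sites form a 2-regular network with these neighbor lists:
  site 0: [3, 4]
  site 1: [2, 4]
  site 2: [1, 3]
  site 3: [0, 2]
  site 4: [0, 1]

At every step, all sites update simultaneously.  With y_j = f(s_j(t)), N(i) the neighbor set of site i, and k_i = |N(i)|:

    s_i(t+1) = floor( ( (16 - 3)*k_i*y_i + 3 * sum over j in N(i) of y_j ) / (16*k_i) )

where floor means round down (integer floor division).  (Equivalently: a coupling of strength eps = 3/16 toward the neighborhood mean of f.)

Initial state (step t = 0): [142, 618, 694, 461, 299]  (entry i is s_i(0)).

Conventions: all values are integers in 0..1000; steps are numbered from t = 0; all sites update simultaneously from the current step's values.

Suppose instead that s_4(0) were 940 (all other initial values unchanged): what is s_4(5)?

Answer: s_4(5) = 644
Key observation: This trace re-runs the system from the modified initial state.

Derivation:
t=0: [142, 618, 694, 461, 940]
t=1: [344, 586, 589, 630, 214]
t=2: [597, 636, 651, 630, 487]
t=3: [650, 629, 616, 630, 668]
t=4: [614, 628, 637, 629, 603]
t=5: [640, 631, 626, 631, 644]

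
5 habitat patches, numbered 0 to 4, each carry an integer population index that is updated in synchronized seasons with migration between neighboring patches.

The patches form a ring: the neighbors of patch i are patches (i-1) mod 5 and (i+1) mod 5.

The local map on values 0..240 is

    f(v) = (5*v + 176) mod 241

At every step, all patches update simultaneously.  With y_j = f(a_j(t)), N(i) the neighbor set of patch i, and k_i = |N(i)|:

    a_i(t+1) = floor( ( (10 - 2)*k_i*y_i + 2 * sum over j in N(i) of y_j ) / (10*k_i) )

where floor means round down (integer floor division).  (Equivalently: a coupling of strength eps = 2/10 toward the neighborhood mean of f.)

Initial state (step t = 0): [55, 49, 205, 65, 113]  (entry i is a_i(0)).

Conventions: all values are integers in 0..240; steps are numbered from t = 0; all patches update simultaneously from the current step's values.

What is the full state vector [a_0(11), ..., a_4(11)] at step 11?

Answer: [146, 54, 68, 14, 59]

Derivation:
t=0: [55, 49, 205, 65, 113]
t=1: [187, 188, 209, 40, 37]
t=2: [144, 137, 41, 121, 124]
t=3: [159, 141, 131, 67, 81]
t=4: [31, 137, 105, 43, 82]
t=5: [96, 141, 204, 152, 107]
t=6: [177, 167, 222, 216, 221]
t=7: [89, 55, 74, 56, 75]
t=8: [139, 188, 93, 185, 90]
t=9: [148, 152, 156, 139, 143]
t=10: [192, 213, 222, 158, 168]
t=11: [146, 54, 68, 14, 59]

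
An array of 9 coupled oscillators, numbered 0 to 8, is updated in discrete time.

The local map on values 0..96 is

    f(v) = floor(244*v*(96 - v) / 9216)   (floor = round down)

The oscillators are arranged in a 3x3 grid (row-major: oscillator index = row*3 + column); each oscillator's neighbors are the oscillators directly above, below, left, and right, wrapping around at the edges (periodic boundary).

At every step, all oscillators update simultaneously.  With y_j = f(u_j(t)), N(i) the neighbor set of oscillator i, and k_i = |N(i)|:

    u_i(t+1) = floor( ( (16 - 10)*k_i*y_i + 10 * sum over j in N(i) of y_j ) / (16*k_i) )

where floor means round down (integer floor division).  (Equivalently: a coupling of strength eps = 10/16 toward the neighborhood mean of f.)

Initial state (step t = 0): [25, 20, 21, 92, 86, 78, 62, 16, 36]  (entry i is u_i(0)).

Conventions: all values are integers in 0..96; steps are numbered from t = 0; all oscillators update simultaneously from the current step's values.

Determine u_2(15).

Answer: u_2(15) = 58

Derivation:
t=0: [25, 20, 21, 92, 86, 78, 62, 16, 36]
t=1: [39, 37, 43, 28, 26, 34, 43, 39, 47]
t=2: [57, 56, 58, 53, 52, 54, 57, 56, 58]
t=3: [58, 58, 58, 59, 59, 59, 58, 58, 58]
t=4: [57, 57, 57, 57, 57, 57, 57, 57, 57]
t=5: [58, 58, 58, 58, 58, 58, 58, 58, 58]
t=6: [58, 58, 58, 58, 58, 58, 58, 58, 58]
t=7: [58, 58, 58, 58, 58, 58, 58, 58, 58]
t=8: [58, 58, 58, 58, 58, 58, 58, 58, 58]
t=9: [58, 58, 58, 58, 58, 58, 58, 58, 58]
t=10: [58, 58, 58, 58, 58, 58, 58, 58, 58]
t=11: [58, 58, 58, 58, 58, 58, 58, 58, 58]
t=12: [58, 58, 58, 58, 58, 58, 58, 58, 58]
t=13: [58, 58, 58, 58, 58, 58, 58, 58, 58]
t=14: [58, 58, 58, 58, 58, 58, 58, 58, 58]
t=15: [58, 58, 58, 58, 58, 58, 58, 58, 58]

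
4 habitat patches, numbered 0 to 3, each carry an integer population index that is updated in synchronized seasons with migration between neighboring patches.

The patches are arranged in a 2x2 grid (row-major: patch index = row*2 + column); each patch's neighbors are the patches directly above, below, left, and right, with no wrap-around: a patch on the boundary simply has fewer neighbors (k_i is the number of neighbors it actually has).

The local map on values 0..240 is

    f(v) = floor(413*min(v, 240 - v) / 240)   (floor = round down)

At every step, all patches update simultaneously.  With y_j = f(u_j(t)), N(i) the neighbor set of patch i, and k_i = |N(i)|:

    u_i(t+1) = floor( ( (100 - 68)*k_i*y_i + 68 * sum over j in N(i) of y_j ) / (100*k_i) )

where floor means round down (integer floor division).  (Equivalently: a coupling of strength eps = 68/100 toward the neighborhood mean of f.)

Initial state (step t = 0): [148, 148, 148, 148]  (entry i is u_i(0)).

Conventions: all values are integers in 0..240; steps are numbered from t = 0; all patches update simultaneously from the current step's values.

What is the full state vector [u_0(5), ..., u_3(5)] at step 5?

Simulating step by step:
t=0: [148, 148, 148, 148]
t=1: [158, 158, 158, 158]
t=2: [141, 141, 141, 141]
t=3: [170, 170, 170, 170]
t=4: [120, 120, 120, 120]
t=5: [206, 206, 206, 206]

Answer: [206, 206, 206, 206]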